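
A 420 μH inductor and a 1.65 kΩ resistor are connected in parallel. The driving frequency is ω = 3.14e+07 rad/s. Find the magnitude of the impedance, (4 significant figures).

1637 Ω

X_L = ωL = 13190 Ω
Parallel: admittances add. Y = 1/R + 1/(jωL)
Y = (0.0006061 − j7.583e-05) S
|Y| = 0.0006108 S → |Z| = 1/|Y| = 1637 Ω, ∠Z = −∠Y = 7.131°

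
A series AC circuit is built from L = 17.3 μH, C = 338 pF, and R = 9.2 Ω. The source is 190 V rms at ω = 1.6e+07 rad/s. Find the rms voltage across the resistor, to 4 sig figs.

18.93 V

X_L = ωL = 276.8 Ω
X_C = 1/(ωC) = 184.9 Ω
Net reactance X = X_L − X_C = 91.89 Ω
Z = 9.200 + j91.89 Ω
|Z| = √(9.200² + 91.89²) = 92.35 Ω
I = V/|Z| = 2.057 A
V_R = I·|Z_R| = 2.057 × 9.200 = 18.93 V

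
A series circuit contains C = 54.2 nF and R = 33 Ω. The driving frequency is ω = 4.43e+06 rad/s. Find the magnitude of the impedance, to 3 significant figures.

X_C = 1/(ωC) = 4.16 Ω
Z = 33.0 − j4.16 Ω
|Z| = √(33.0² + 4.16²) = 33.3 Ω

33.3 Ω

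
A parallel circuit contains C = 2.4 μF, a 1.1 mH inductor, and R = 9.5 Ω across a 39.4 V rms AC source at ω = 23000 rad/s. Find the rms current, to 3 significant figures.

X_L = ωL = 25.3 Ω
X_C = 1/(ωC) = 18.1 Ω
Parallel: admittances add. Y = 1/R + 1/(jωL) + jωC
Y = (0.105 + j0.0157) S
|Y| = 0.106 S → |Z| = 1/|Y| = 9.40 Ω, ∠Z = −∠Y = -8.47°
I = V/|Z| = 39.4/9.40 = 4.19 A

4.19 A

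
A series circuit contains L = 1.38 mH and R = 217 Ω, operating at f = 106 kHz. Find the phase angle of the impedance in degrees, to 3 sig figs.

ω = 2πf = 666000 rad/s
X_L = ωL = 919 Ω
Z = 217 + j919 Ω
|Z| = √(217² + 919²) = 944 Ω
∠Z = arctan(919/217) = 76.7°

76.7°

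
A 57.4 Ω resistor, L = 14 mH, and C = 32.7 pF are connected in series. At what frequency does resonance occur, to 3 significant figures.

235 kHz

ω₀ = 1/√(LC) = 1/√(0.014 × 3.27e-11) = 1.478e+06 rad/s
f₀ = ω₀/(2π) = 235 kHz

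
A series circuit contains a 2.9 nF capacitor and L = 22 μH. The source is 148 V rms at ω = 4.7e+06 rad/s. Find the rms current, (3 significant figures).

4.93 A

X_L = ωL = 103 Ω
X_C = 1/(ωC) = 73.4 Ω
Net reactance X = X_L − X_C = 30.0 Ω
Z = j30.0 Ω
|Z| = √(0² + 30.0²) = 30.0 Ω
I = V/|Z| = 148/30.0 = 4.93 A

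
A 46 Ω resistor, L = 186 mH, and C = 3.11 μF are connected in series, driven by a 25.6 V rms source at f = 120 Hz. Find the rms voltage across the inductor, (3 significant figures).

ω = 2πf = 754.0 rad/s
X_L = ωL = 140 Ω
X_C = 1/(ωC) = 426 Ω
Net reactance X = X_L − X_C = -286 Ω
Z = 46.0 − j286 Ω
|Z| = √(46.0² + 286²) = 290 Ω
I = V/|Z| = 88.3 mA
V_L = I·|Z_L| = 0.0883 × 140 = 12.4 V

12.4 V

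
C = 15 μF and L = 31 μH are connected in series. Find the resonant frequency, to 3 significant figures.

7.38 kHz

ω₀ = 1/√(LC) = 1/√(3.1e-05 × 1.5e-05) = 46370 rad/s
f₀ = ω₀/(2π) = 7.38 kHz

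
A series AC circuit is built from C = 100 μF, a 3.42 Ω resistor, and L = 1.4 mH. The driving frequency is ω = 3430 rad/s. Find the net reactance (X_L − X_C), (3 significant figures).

1.89 Ω

X_L = ωL = 4.80 Ω
X_C = 1/(ωC) = 2.92 Ω
X = 4.80 − 2.92 = 1.89 Ω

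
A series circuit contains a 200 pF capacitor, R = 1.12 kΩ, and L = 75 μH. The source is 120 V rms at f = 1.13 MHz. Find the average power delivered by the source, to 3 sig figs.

ω = 2πf = 7.1e+06 rad/s
X_L = ωL = 532 Ω
X_C = 1/(ωC) = 704 Ω
Net reactance X = X_L − X_C = -172 Ω
Z = 1120 − j172 Ω
|Z| = √(1120² + 172²) = 1130 Ω
∠Z = arctan(-172/1120) = -8.72°
I = V/|Z| = 106 mA
P = VI cos φ = 120 × 0.106 × cos(-8.72°) = 12.6 W

12.6 W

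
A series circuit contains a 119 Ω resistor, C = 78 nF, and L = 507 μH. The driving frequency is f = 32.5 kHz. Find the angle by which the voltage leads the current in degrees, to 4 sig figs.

18.90°

ω = 2πf = 204200 rad/s
X_L = ωL = 103.5 Ω
X_C = 1/(ωC) = 62.78 Ω
Net reactance X = X_L − X_C = 40.75 Ω
Z = 119.0 + j40.75 Ω
|Z| = √(119.0² + 40.75²) = 125.8 Ω
∠Z = arctan(40.75/119.0) = 18.90°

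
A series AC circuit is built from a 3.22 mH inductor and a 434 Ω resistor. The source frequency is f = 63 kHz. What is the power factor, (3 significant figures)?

ω = 2πf = 395800 rad/s
X_L = ωL = 1270 Ω
Z = 434 + j1270 Ω
|Z| = √(434² + 1270²) = 1350 Ω
∠Z = arctan(1270/434) = 71.2°
cos φ = cos(71.2°) = 0.322

0.322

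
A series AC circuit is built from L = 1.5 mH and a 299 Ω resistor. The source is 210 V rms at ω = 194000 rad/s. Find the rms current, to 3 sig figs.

503 mA

X_L = ωL = 291 Ω
Z = 299 + j291 Ω
|Z| = √(299² + 291²) = 417 Ω
I = V/|Z| = 210/417 = 503 mA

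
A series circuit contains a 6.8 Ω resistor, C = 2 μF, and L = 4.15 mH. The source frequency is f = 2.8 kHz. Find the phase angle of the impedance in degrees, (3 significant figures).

81.3°

ω = 2πf = 17590 rad/s
X_L = ωL = 73.0 Ω
X_C = 1/(ωC) = 28.4 Ω
Net reactance X = X_L − X_C = 44.6 Ω
Z = 6.80 + j44.6 Ω
|Z| = √(6.80² + 44.6²) = 45.1 Ω
∠Z = arctan(44.6/6.80) = 81.3°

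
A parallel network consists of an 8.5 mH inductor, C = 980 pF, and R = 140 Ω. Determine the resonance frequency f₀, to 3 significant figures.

55.1 kHz

ω₀ = 1/√(LC) = 1/√(0.0085 × 9.8e-10) = 346500 rad/s
f₀ = ω₀/(2π) = 55.1 kHz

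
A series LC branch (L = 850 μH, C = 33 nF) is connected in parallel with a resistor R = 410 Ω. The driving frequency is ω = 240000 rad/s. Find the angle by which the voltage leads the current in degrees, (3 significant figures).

X_L = ωL = 204 Ω
X_C = 1/(ωC) = 126 Ω
Branch 1: Z₁ = R = 410 Ω
Branch 2 (series LC): Z₂ = j(X_L − X_C) = j77.7 Ω
Parallel: Z = Z₁Z₂/(Z₁+Z₂), |Z| = 76.4 Ω, ∠Z = 79.3°

79.3°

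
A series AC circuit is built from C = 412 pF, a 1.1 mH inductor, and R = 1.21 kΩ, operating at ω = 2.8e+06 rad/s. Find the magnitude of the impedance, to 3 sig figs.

2520 Ω

X_L = ωL = 3080 Ω
X_C = 1/(ωC) = 867 Ω
Net reactance X = X_L − X_C = 2210 Ω
Z = 1210 + j2210 Ω
|Z| = √(1210² + 2210²) = 2520 Ω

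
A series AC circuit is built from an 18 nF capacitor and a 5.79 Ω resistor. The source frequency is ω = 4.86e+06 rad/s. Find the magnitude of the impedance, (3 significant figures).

X_C = 1/(ωC) = 11.4 Ω
Z = 5.79 − j11.4 Ω
|Z| = √(5.79² + 11.4²) = 12.8 Ω

12.8 Ω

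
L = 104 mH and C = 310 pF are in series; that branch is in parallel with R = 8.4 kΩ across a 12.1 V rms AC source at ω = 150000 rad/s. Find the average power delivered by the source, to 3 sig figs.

17.4 mW

X_L = ωL = 15600 Ω
X_C = 1/(ωC) = 21500 Ω
Branch 1: Z₁ = R = 8400 Ω
Branch 2 (series LC): Z₂ = j(X_L − X_C) = −j5910 Ω
Parallel: Z = Z₁Z₂/(Z₁+Z₂), |Z| = 4830 Ω, ∠Z = -54.9°
I = V/|Z| = 2.50 mA
P = VI cos φ = 12.1 × 0.00250 × cos(-54.9°) = 17.4 mW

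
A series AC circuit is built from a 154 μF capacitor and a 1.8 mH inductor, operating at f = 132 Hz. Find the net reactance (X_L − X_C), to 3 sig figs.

ω = 2πf = 829.4 rad/s
X_L = ωL = 1.49 Ω
X_C = 1/(ωC) = 7.83 Ω
X = 1.49 − 7.83 = -6.34 Ω

-6.34 Ω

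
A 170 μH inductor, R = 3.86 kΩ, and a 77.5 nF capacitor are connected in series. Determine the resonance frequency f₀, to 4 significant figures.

43.85 kHz

ω₀ = 1/√(LC) = 1/√(0.00017 × 7.75e-08) = 275500 rad/s
f₀ = ω₀/(2π) = 43.85 kHz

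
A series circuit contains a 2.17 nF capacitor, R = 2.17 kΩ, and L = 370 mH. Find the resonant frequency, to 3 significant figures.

ω₀ = 1/√(LC) = 1/√(0.37 × 2.17e-09) = 35290 rad/s
f₀ = ω₀/(2π) = 5.62 kHz

5.62 kHz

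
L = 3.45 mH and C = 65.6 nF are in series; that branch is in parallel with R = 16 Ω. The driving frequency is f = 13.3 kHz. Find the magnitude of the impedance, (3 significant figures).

15.8 Ω

ω = 2πf = 83570 rad/s
X_L = ωL = 288 Ω
X_C = 1/(ωC) = 182 Ω
Branch 1: Z₁ = R = 16.0 Ω
Branch 2 (series LC): Z₂ = j(X_L − X_C) = j106 Ω
Parallel: Z = Z₁Z₂/(Z₁+Z₂), |Z| = 15.8 Ω, ∠Z = 8.59°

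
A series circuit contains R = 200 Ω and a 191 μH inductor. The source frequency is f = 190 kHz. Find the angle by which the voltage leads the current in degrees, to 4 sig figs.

ω = 2πf = 1.194e+06 rad/s
X_L = ωL = 228.0 Ω
Z = 200.0 + j228.0 Ω
|Z| = √(200.0² + 228.0²) = 303.3 Ω
∠Z = arctan(228.0/200.0) = 48.75°

48.75°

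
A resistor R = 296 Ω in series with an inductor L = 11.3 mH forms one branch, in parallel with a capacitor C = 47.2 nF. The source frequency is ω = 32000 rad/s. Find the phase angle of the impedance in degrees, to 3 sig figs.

6.13°

X_L = ωL = 362 Ω
X_C = 1/(ωC) = 662 Ω
Branch 1 (R+jX_L): Z₁ = 296 + j362 Ω, |Z₁| = 467 Ω
Branch 2 (−jX_C): Z₂ = −j662 Ω
Parallel: Z = Z₁Z₂/(Z₁+Z₂), |Z| = 734 Ω, ∠Z = 6.13°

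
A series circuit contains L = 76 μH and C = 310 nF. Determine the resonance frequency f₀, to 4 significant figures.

32.79 kHz

ω₀ = 1/√(LC) = 1/√(7.6e-05 × 3.1e-07) = 206000 rad/s
f₀ = ω₀/(2π) = 32.79 kHz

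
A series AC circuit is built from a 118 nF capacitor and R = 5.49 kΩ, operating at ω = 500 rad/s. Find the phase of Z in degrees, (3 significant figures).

-72.1°

X_C = 1/(ωC) = 16900 Ω
Z = 5490 − j16900 Ω
|Z| = √(5490² + 16900²) = 17800 Ω
∠Z = arctan(-16900/5490) = -72.1°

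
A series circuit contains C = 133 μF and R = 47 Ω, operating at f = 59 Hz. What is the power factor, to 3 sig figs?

0.918

ω = 2πf = 370.7 rad/s
X_C = 1/(ωC) = 20.3 Ω
Z = 47.0 − j20.3 Ω
|Z| = √(47.0² + 20.3²) = 51.2 Ω
∠Z = arctan(-20.3/47.0) = -23.3°
cos φ = cos(-23.3°) = 0.918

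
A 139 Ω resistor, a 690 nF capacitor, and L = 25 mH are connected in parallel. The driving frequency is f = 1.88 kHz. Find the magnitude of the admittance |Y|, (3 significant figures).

ω = 2πf = 11810 rad/s
X_L = ωL = 295 Ω
X_C = 1/(ωC) = 123 Ω
Parallel: admittances add. Y = 1/R + 1/(jωL) + jωC
Y = (0.00719 + j0.00476) S
|Y| = 0.00863 S → |Z| = 1/|Y| = 116 Ω, ∠Z = −∠Y = -33.5°

8.63 mS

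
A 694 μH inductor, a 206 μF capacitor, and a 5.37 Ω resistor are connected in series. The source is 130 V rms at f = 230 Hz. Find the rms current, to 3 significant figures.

22.2 A

ω = 2πf = 1445 rad/s
X_L = ωL = 1.00 Ω
X_C = 1/(ωC) = 3.36 Ω
Net reactance X = X_L − X_C = -2.36 Ω
Z = 5.37 − j2.36 Ω
|Z| = √(5.37² + 2.36²) = 5.86 Ω
I = V/|Z| = 130/5.86 = 22.2 A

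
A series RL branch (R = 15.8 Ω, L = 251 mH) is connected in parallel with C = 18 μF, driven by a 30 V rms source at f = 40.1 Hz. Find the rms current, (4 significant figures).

329.9 mA

ω = 2πf = 252.0 rad/s
X_L = ωL = 63.24 Ω
X_C = 1/(ωC) = 220.5 Ω
Branch 1 (R+jX_L): Z₁ = 15.80 + j63.24 Ω, |Z₁| = 65.18 Ω
Branch 2 (−jX_C): Z₂ = −j220.5 Ω
Parallel: Z = Z₁Z₂/(Z₁+Z₂), |Z| = 90.94 Ω, ∠Z = 70.24°
I = V/|Z| = 30/90.94 = 329.9 mA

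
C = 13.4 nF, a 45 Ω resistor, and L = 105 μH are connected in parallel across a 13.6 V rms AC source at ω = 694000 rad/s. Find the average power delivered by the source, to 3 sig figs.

X_L = ωL = 72.9 Ω
X_C = 1/(ωC) = 108 Ω
Parallel: admittances add. Y = 1/R + 1/(jωL) + jωC
Y = (0.0222 − j0.00442) S
|Y| = 0.0227 S → |Z| = 1/|Y| = 44.1 Ω, ∠Z = −∠Y = 11.3°
I = V/|Z| = 308 mA
P = VI cos φ = 13.6 × 0.308 × cos(11.3°) = 4.11 W

4.11 W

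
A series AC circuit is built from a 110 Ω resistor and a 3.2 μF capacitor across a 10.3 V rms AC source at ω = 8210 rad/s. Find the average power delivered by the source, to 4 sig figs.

861.3 mW

X_C = 1/(ωC) = 38.06 Ω
Z = 110.0 − j38.06 Ω
|Z| = √(110.0² + 38.06²) = 116.4 Ω
∠Z = arctan(-38.06/110.0) = -19.09°
I = V/|Z| = 88.49 mA
P = VI cos φ = 10.3 × 0.08849 × cos(-19.09°) = 861.3 mW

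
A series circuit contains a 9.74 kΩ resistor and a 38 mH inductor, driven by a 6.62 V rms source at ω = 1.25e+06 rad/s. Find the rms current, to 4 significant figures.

136.5 μA

X_L = ωL = 47500 Ω
Z = 9740 + j47500 Ω
|Z| = √(9740² + 47500²) = 48490 Ω
I = V/|Z| = 6.62/48490 = 136.5 μA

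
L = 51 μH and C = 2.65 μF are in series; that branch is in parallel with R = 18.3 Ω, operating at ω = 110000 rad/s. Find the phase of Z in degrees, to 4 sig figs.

X_L = ωL = 5.610 Ω
X_C = 1/(ωC) = 3.431 Ω
Branch 1: Z₁ = R = 18.30 Ω
Branch 2 (series LC): Z₂ = j(X_L − X_C) = j2.179 Ω
Parallel: Z = Z₁Z₂/(Z₁+Z₂), |Z| = 2.164 Ω, ∠Z = 83.21°

83.21°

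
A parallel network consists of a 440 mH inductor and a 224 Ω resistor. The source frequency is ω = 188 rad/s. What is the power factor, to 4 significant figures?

X_L = ωL = 82.72 Ω
Parallel: admittances add. Y = 1/R + 1/(jωL)
Y = (0.004464 − j0.01209) S
|Y| = 0.01289 S → |Z| = 1/|Y| = 77.60 Ω, ∠Z = −∠Y = 69.73°
cos φ = cos(69.73°) = 0.3464

0.3464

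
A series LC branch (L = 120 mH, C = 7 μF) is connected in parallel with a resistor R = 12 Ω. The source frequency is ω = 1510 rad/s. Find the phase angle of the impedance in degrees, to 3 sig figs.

X_L = ωL = 181 Ω
X_C = 1/(ωC) = 94.6 Ω
Branch 1: Z₁ = R = 12.0 Ω
Branch 2 (series LC): Z₂ = j(X_L − X_C) = j86.6 Ω
Parallel: Z = Z₁Z₂/(Z₁+Z₂), |Z| = 11.9 Ω, ∠Z = 7.89°

7.89°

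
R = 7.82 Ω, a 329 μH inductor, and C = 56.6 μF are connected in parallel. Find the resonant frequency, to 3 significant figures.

1.17 kHz

ω₀ = 1/√(LC) = 1/√(0.000329 × 5.66e-05) = 7328 rad/s
f₀ = ω₀/(2π) = 1.17 kHz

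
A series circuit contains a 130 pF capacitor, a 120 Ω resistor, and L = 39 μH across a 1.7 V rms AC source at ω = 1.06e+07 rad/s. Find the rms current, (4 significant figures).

5.081 mA

X_L = ωL = 413.4 Ω
X_C = 1/(ωC) = 725.7 Ω
Net reactance X = X_L − X_C = -312.3 Ω
Z = 120.0 − j312.3 Ω
|Z| = √(120.0² + 312.3²) = 334.6 Ω
I = V/|Z| = 1.7/334.6 = 5.081 mA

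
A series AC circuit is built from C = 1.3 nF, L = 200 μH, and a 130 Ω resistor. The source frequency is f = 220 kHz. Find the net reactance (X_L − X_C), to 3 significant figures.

ω = 2πf = 1.382e+06 rad/s
X_L = ωL = 276 Ω
X_C = 1/(ωC) = 556 Ω
X = 276 − 556 = -280 Ω

-280 Ω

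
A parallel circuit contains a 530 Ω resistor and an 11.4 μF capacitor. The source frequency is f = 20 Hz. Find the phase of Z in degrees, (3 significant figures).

-37.2°

ω = 2πf = 125.7 rad/s
X_C = 1/(ωC) = 698 Ω
Parallel: admittances add. Y = 1/R + jωC
Y = (0.00189 + j0.00143) S
|Y| = 0.00237 S → |Z| = 1/|Y| = 422 Ω, ∠Z = −∠Y = -37.2°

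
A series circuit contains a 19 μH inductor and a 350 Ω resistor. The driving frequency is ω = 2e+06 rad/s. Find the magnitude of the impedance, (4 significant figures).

X_L = ωL = 38.00 Ω
Z = 350.0 + j38.00 Ω
|Z| = √(350.0² + 38.00²) = 352.1 Ω

352.1 Ω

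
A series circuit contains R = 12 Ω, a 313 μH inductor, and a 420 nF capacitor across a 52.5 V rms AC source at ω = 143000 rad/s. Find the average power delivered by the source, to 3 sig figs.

35.4 W

X_L = ωL = 44.8 Ω
X_C = 1/(ωC) = 16.7 Ω
Net reactance X = X_L − X_C = 28.1 Ω
Z = 12.0 + j28.1 Ω
|Z| = √(12.0² + 28.1²) = 30.6 Ω
∠Z = arctan(28.1/12.0) = 66.9°
I = V/|Z| = 1.72 A
P = VI cos φ = 52.5 × 1.72 × cos(66.9°) = 35.4 W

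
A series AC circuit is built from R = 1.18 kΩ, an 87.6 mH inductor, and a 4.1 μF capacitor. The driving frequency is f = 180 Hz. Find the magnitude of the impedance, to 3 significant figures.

ω = 2πf = 1131 rad/s
X_L = ωL = 99.1 Ω
X_C = 1/(ωC) = 216 Ω
Net reactance X = X_L − X_C = -117 Ω
Z = 1180 − j117 Ω
|Z| = √(1180² + 117²) = 1190 Ω

1190 Ω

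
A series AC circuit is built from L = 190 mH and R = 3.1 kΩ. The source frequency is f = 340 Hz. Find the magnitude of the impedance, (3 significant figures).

3130 Ω

ω = 2πf = 2136 rad/s
X_L = ωL = 406 Ω
Z = 3100 + j406 Ω
|Z| = √(3100² + 406²) = 3130 Ω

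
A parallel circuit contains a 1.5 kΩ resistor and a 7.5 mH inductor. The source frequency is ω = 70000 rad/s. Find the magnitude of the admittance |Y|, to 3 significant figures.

2.02 mS

X_L = ωL = 525 Ω
Parallel: admittances add. Y = 1/R + 1/(jωL)
Y = (0.000667 − j0.00190) S
|Y| = 0.00202 S → |Z| = 1/|Y| = 496 Ω, ∠Z = −∠Y = 70.7°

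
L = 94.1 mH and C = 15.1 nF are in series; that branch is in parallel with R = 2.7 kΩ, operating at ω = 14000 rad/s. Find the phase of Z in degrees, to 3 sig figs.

-38.3°

X_L = ωL = 1320 Ω
X_C = 1/(ωC) = 4730 Ω
Branch 1: Z₁ = R = 2700 Ω
Branch 2 (series LC): Z₂ = j(X_L − X_C) = −j3410 Ω
Parallel: Z = Z₁Z₂/(Z₁+Z₂), |Z| = 2120 Ω, ∠Z = -38.3°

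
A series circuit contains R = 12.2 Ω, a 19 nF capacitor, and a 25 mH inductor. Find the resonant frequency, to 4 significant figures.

7.303 kHz

ω₀ = 1/√(LC) = 1/√(0.025 × 1.9e-08) = 45880 rad/s
f₀ = ω₀/(2π) = 7.303 kHz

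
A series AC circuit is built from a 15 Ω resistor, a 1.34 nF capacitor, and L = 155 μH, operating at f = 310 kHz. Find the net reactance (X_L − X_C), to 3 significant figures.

ω = 2πf = 1.948e+06 rad/s
X_L = ωL = 302 Ω
X_C = 1/(ωC) = 383 Ω
X = 302 − 383 = -81.2 Ω

-81.2 Ω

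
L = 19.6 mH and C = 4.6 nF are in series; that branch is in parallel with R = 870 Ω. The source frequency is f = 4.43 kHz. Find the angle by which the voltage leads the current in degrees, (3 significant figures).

ω = 2πf = 27830 rad/s
X_L = ωL = 546 Ω
X_C = 1/(ωC) = 7810 Ω
Branch 1: Z₁ = R = 870 Ω
Branch 2 (series LC): Z₂ = j(X_L − X_C) = −j7260 Ω
Parallel: Z = Z₁Z₂/(Z₁+Z₂), |Z| = 864 Ω, ∠Z = -6.83°

-6.83°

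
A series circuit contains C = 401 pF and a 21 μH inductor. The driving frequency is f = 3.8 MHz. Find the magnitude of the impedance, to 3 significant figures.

397 Ω

ω = 2πf = 2.388e+07 rad/s
X_L = ωL = 501 Ω
X_C = 1/(ωC) = 104 Ω
Net reactance X = X_L − X_C = 397 Ω
Z = j397 Ω
|Z| = √(0² + 397²) = 397 Ω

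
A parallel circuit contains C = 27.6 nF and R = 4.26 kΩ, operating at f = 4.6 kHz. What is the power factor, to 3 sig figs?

0.282

ω = 2πf = 28900 rad/s
X_C = 1/(ωC) = 1250 Ω
Parallel: admittances add. Y = 1/R + jωC
Y = (0.000235 + j0.000798) S
|Y| = 0.000832 S → |Z| = 1/|Y| = 1200 Ω, ∠Z = −∠Y = -73.6°
cos φ = cos(-73.6°) = 0.282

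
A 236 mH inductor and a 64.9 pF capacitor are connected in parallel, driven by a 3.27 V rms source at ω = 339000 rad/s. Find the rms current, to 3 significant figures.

31.1 μA

X_L = ωL = 80000 Ω
X_C = 1/(ωC) = 45500 Ω
Parallel: admittances add. Y = 1/(jωL) + jωC
Y = (0 + j9.5e-06) S
|Y| = 9.5e-06 S → |Z| = 1/|Y| = 105000 Ω, ∠Z = −∠Y = -90.0°
I = V/|Z| = 3.27/105000 = 31.1 μA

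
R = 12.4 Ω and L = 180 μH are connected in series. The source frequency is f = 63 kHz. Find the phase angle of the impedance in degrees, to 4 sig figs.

80.13°

ω = 2πf = 395800 rad/s
X_L = ωL = 71.25 Ω
Z = 12.40 + j71.25 Ω
|Z| = √(12.40² + 71.25²) = 72.32 Ω
∠Z = arctan(71.25/12.40) = 80.13°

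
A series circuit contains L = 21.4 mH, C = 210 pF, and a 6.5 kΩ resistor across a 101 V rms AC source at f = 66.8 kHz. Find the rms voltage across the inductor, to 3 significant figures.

ω = 2πf = 419700 rad/s
X_L = ωL = 8980 Ω
X_C = 1/(ωC) = 11300 Ω
Net reactance X = X_L − X_C = -2360 Ω
Z = 6500 − j2360 Ω
|Z| = √(6500² + 2360²) = 6920 Ω
I = V/|Z| = 14.6 mA
V_L = I·|Z_L| = 0.0146 × 8980 = 131 V

131 V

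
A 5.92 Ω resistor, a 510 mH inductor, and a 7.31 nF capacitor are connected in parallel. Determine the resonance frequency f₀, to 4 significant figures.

ω₀ = 1/√(LC) = 1/√(0.51 × 7.31e-09) = 16380 rad/s
f₀ = ω₀/(2π) = 2.607 kHz

2.607 kHz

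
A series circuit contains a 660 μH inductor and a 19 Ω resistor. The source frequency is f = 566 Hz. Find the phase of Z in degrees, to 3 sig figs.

7.04°

ω = 2πf = 3556 rad/s
X_L = ωL = 2.35 Ω
Z = 19.0 + j2.35 Ω
|Z| = √(19.0² + 2.35²) = 19.1 Ω
∠Z = arctan(2.35/19.0) = 7.04°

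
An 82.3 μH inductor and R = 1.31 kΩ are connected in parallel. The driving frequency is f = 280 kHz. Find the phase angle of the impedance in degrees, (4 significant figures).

ω = 2πf = 1.759e+06 rad/s
X_L = ωL = 144.8 Ω
Parallel: admittances add. Y = 1/R + 1/(jωL)
Y = (0.0007634 − j0.006907) S
|Y| = 0.006949 S → |Z| = 1/|Y| = 143.9 Ω, ∠Z = −∠Y = 83.69°

83.69°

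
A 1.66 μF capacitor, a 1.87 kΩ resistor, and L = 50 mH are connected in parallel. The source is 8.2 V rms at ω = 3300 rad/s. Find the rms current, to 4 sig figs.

X_L = ωL = 165.0 Ω
X_C = 1/(ωC) = 182.5 Ω
Parallel: admittances add. Y = 1/R + 1/(jωL) + jωC
Y = (0.0005348 − j0.0005826) S
|Y| = 0.0007908 S → |Z| = 1/|Y| = 1265 Ω, ∠Z = −∠Y = 47.45°
I = V/|Z| = 8.2/1265 = 6.485 mA

6.485 mA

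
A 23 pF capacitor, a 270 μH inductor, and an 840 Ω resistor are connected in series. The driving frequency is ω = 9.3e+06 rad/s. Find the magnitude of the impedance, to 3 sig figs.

X_L = ωL = 2510 Ω
X_C = 1/(ωC) = 4680 Ω
Net reactance X = X_L − X_C = -2160 Ω
Z = 840 − j2160 Ω
|Z| = √(840² + 2160²) = 2320 Ω

2320 Ω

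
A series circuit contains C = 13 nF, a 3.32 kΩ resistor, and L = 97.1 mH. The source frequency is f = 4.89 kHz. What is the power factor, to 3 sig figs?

0.990

ω = 2πf = 30720 rad/s
X_L = ωL = 2980 Ω
X_C = 1/(ωC) = 2500 Ω
Net reactance X = X_L − X_C = 480 Ω
Z = 3320 + j480 Ω
|Z| = √(3320² + 480²) = 3350 Ω
∠Z = arctan(480/3320) = 8.22°
cos φ = cos(8.22°) = 0.990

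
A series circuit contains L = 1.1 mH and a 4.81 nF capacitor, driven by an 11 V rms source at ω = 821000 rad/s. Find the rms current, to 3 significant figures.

X_L = ωL = 903 Ω
X_C = 1/(ωC) = 253 Ω
Net reactance X = X_L − X_C = 650 Ω
Z = j650 Ω
|Z| = √(0² + 650²) = 650 Ω
I = V/|Z| = 11/650 = 16.9 mA

16.9 mA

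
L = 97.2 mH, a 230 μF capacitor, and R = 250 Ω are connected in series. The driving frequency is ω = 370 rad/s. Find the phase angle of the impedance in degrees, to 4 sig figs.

5.532°

X_L = ωL = 35.96 Ω
X_C = 1/(ωC) = 11.75 Ω
Net reactance X = X_L − X_C = 24.21 Ω
Z = 250.0 + j24.21 Ω
|Z| = √(250.0² + 24.21²) = 251.2 Ω
∠Z = arctan(24.21/250.0) = 5.532°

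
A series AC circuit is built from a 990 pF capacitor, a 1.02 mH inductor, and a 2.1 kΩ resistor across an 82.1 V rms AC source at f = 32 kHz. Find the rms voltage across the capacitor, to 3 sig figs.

78.5 V

ω = 2πf = 201100 rad/s
X_L = ωL = 205 Ω
X_C = 1/(ωC) = 5020 Ω
Net reactance X = X_L − X_C = -4820 Ω
Z = 2100 − j4820 Ω
|Z| = √(2100² + 4820²) = 5260 Ω
I = V/|Z| = 15.6 mA
V_C = I·|Z_C| = 0.0156 × 5020 = 78.5 V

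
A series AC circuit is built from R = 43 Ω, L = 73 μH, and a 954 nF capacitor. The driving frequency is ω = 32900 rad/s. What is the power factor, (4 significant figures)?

0.8250

X_L = ωL = 2.402 Ω
X_C = 1/(ωC) = 31.86 Ω
Net reactance X = X_L − X_C = -29.46 Ω
Z = 43.00 − j29.46 Ω
|Z| = √(43.00² + 29.46²) = 52.12 Ω
∠Z = arctan(-29.46/43.00) = -34.41°
cos φ = cos(-34.41°) = 0.8250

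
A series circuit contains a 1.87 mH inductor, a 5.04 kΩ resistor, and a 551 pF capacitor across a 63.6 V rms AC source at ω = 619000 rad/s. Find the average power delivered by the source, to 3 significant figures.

X_L = ωL = 1160 Ω
X_C = 1/(ωC) = 2930 Ω
Net reactance X = X_L − X_C = -1770 Ω
Z = 5040 − j1770 Ω
|Z| = √(5040² + 1770²) = 5340 Ω
∠Z = arctan(-1770/5040) = -19.4°
I = V/|Z| = 11.9 mA
P = VI cos φ = 63.6 × 0.0119 × cos(-19.4°) = 714 mW

714 mW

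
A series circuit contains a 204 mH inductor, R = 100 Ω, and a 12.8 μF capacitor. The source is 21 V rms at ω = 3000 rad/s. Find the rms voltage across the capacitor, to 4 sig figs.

X_L = ωL = 612.0 Ω
X_C = 1/(ωC) = 26.04 Ω
Net reactance X = X_L − X_C = 586.0 Ω
Z = 100.0 + j586.0 Ω
|Z| = √(100.0² + 586.0²) = 594.4 Ω
I = V/|Z| = 35.33 mA
V_C = I·|Z_C| = 0.03533 × 26.04 = 0.9200 V

0.9200 V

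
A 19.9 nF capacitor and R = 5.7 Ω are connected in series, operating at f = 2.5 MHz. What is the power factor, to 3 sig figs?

ω = 2πf = 1.571e+07 rad/s
X_C = 1/(ωC) = 3.20 Ω
Z = 5.70 − j3.20 Ω
|Z| = √(5.70² + 3.20²) = 6.54 Ω
∠Z = arctan(-3.20/5.70) = -29.3°
cos φ = cos(-29.3°) = 0.872

0.872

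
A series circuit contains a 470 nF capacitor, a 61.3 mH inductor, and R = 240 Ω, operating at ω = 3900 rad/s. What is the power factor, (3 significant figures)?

X_L = ωL = 239 Ω
X_C = 1/(ωC) = 546 Ω
Net reactance X = X_L − X_C = -306 Ω
Z = 240 − j306 Ω
|Z| = √(240² + 306²) = 389 Ω
∠Z = arctan(-306/240) = -51.9°
cos φ = cos(-51.9°) = 0.617

0.617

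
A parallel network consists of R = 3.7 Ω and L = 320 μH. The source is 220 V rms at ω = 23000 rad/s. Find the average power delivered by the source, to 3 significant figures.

X_L = ωL = 7.36 Ω
Parallel: admittances add. Y = 1/R + 1/(jωL)
Y = (0.270 − j0.136) S
|Y| = 0.303 S → |Z| = 1/|Y| = 3.31 Ω, ∠Z = −∠Y = 26.7°
I = V/|Z| = 66.6 A
P = VI cos φ = 220 × 66.6 × cos(26.7°) = 13.1 kW

13.1 kW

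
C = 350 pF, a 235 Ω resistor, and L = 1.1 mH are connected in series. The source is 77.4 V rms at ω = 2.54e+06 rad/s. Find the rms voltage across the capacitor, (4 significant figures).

51.65 V

X_L = ωL = 2794 Ω
X_C = 1/(ωC) = 1125 Ω
Net reactance X = X_L − X_C = 1669 Ω
Z = 235.0 + j1669 Ω
|Z| = √(235.0² + 1669²) = 1686 Ω
I = V/|Z| = 45.92 mA
V_C = I·|Z_C| = 0.04592 × 1125 = 51.65 V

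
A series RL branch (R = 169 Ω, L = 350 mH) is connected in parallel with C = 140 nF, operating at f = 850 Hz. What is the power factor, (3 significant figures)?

ω = 2πf = 5341 rad/s
X_L = ωL = 1870 Ω
X_C = 1/(ωC) = 1340 Ω
Branch 1 (R+jX_L): Z₁ = 169 + j1870 Ω, |Z₁| = 1880 Ω
Branch 2 (−jX_C): Z₂ = −j1340 Ω
Parallel: Z = Z₁Z₂/(Z₁+Z₂), |Z| = 4500 Ω, ∠Z = -77.5°
cos φ = cos(-77.5°) = 0.216

0.216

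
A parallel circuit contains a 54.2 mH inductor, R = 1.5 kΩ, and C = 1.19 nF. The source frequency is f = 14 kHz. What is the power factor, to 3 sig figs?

0.988

ω = 2πf = 87960 rad/s
X_L = ωL = 4770 Ω
X_C = 1/(ωC) = 9550 Ω
Parallel: admittances add. Y = 1/R + 1/(jωL) + jωC
Y = (0.000667 − j0.000105) S
|Y| = 0.000675 S → |Z| = 1/|Y| = 1480 Ω, ∠Z = −∠Y = 8.96°
cos φ = cos(8.96°) = 0.988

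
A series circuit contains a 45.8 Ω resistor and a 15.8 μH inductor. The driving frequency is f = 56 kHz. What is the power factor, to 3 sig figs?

ω = 2πf = 351900 rad/s
X_L = ωL = 5.56 Ω
Z = 45.8 + j5.56 Ω
|Z| = √(45.8² + 5.56²) = 46.1 Ω
∠Z = arctan(5.56/45.8) = 6.92°
cos φ = cos(6.92°) = 0.993

0.993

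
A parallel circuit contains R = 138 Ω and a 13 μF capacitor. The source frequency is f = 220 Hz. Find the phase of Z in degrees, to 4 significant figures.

-68.04°

ω = 2πf = 1382 rad/s
X_C = 1/(ωC) = 55.65 Ω
Parallel: admittances add. Y = 1/R + jωC
Y = (0.007246 + j0.01797) S
|Y| = 0.01938 S → |Z| = 1/|Y| = 51.61 Ω, ∠Z = −∠Y = -68.04°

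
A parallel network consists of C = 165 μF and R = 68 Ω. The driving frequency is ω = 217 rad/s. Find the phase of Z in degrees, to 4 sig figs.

-67.67°

X_C = 1/(ωC) = 27.93 Ω
Parallel: admittances add. Y = 1/R + jωC
Y = (0.01471 + j0.03580) S
|Y| = 0.03871 S → |Z| = 1/|Y| = 25.83 Ω, ∠Z = −∠Y = -67.67°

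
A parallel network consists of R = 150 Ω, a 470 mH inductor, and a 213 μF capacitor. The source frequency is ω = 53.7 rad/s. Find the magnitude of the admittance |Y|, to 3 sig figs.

29.0 mS

X_L = ωL = 25.2 Ω
X_C = 1/(ωC) = 87.4 Ω
Parallel: admittances add. Y = 1/R + 1/(jωL) + jωC
Y = (0.00667 − j0.0282) S
|Y| = 0.0290 S → |Z| = 1/|Y| = 34.5 Ω, ∠Z = −∠Y = 76.7°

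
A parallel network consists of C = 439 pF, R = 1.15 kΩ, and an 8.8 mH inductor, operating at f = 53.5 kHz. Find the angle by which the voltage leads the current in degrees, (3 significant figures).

12.4°

ω = 2πf = 336200 rad/s
X_L = ωL = 2960 Ω
X_C = 1/(ωC) = 6780 Ω
Parallel: admittances add. Y = 1/R + 1/(jωL) + jωC
Y = (0.000870 − j0.000190) S
|Y| = 0.000890 S → |Z| = 1/|Y| = 1120 Ω, ∠Z = −∠Y = 12.4°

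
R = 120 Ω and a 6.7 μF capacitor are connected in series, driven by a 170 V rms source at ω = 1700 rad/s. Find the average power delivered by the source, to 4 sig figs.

X_C = 1/(ωC) = 87.80 Ω
Z = 120.0 − j87.80 Ω
|Z| = √(120.0² + 87.80²) = 148.7 Ω
∠Z = arctan(-87.80/120.0) = -36.19°
I = V/|Z| = 1.143 A
P = VI cos φ = 170 × 1.143 × cos(-36.19°) = 156.9 W

156.9 W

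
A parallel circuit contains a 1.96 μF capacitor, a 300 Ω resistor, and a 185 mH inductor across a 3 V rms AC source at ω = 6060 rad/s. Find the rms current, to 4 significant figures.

X_L = ωL = 1121 Ω
X_C = 1/(ωC) = 84.19 Ω
Parallel: admittances add. Y = 1/R + 1/(jωL) + jωC
Y = (0.003333 + j0.01099) S
|Y| = 0.01148 S → |Z| = 1/|Y| = 87.11 Ω, ∠Z = −∠Y = -73.12°
I = V/|Z| = 3/87.11 = 34.44 mA

34.44 mA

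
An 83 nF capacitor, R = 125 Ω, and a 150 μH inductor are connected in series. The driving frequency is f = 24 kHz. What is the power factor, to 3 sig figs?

ω = 2πf = 150800 rad/s
X_L = ωL = 22.6 Ω
X_C = 1/(ωC) = 79.9 Ω
Net reactance X = X_L − X_C = -57.3 Ω
Z = 125 − j57.3 Ω
|Z| = √(125² + 57.3²) = 137 Ω
∠Z = arctan(-57.3/125) = -24.6°
cos φ = cos(-24.6°) = 0.909

0.909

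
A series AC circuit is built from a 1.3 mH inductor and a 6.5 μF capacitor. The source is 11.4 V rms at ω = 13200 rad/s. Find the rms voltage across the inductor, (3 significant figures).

X_L = ωL = 17.2 Ω
X_C = 1/(ωC) = 11.7 Ω
Net reactance X = X_L − X_C = 5.50 Ω
Z = j5.50 Ω
|Z| = √(0² + 5.50²) = 5.50 Ω
I = V/|Z| = 2.07 A
V_L = I·|Z_L| = 2.07 × 17.2 = 35.5 V

35.5 V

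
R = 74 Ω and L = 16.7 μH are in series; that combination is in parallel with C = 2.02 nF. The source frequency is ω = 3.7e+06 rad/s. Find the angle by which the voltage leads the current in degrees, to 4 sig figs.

X_L = ωL = 61.79 Ω
X_C = 1/(ωC) = 133.8 Ω
Branch 1 (R+jX_L): Z₁ = 74.00 + j61.79 Ω, |Z₁| = 96.41 Ω
Branch 2 (−jX_C): Z₂ = −j133.8 Ω
Parallel: Z = Z₁Z₂/(Z₁+Z₂), |Z| = 124.9 Ω, ∠Z = -5.920°

-5.920°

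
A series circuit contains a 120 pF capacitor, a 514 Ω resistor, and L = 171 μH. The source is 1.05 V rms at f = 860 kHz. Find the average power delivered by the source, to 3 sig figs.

ω = 2πf = 5.404e+06 rad/s
X_L = ωL = 924 Ω
X_C = 1/(ωC) = 1540 Ω
Net reactance X = X_L − X_C = -618 Ω
Z = 514 − j618 Ω
|Z| = √(514² + 618²) = 804 Ω
∠Z = arctan(-618/514) = -50.3°
I = V/|Z| = 1.31 mA
P = VI cos φ = 1.05 × 0.00131 × cos(-50.3°) = 877 μW

877 μW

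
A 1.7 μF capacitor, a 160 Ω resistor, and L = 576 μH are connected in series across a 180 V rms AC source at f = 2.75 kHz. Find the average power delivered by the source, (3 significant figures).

198 W

ω = 2πf = 17280 rad/s
X_L = ωL = 9.95 Ω
X_C = 1/(ωC) = 34.0 Ω
Net reactance X = X_L − X_C = -24.1 Ω
Z = 160 − j24.1 Ω
|Z| = √(160² + 24.1²) = 162 Ω
∠Z = arctan(-24.1/160) = -8.56°
I = V/|Z| = 1.11 A
P = VI cos φ = 180 × 1.11 × cos(-8.56°) = 198 W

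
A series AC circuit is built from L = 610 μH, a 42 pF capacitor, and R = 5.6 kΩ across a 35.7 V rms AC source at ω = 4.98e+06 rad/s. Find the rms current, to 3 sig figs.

X_L = ωL = 3040 Ω
X_C = 1/(ωC) = 4780 Ω
Net reactance X = X_L − X_C = -1740 Ω
Z = 5600 − j1740 Ω
|Z| = √(5600² + 1740²) = 5870 Ω
I = V/|Z| = 35.7/5870 = 6.09 mA

6.09 mA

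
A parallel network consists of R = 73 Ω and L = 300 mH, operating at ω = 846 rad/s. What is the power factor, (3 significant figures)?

0.961

X_L = ωL = 254 Ω
Parallel: admittances add. Y = 1/R + 1/(jωL)
Y = (0.0137 − j0.00394) S
|Y| = 0.0143 S → |Z| = 1/|Y| = 70.2 Ω, ∠Z = −∠Y = 16.0°
cos φ = cos(16.0°) = 0.961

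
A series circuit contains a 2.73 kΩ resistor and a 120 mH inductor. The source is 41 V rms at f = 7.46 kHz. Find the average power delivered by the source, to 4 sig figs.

117.4 mW

ω = 2πf = 46870 rad/s
X_L = ωL = 5625 Ω
Z = 2730 + j5625 Ω
|Z| = √(2730² + 5625²) = 6252 Ω
∠Z = arctan(5625/2730) = 64.11°
I = V/|Z| = 6.558 mA
P = VI cos φ = 41 × 0.006558 × cos(64.11°) = 117.4 mW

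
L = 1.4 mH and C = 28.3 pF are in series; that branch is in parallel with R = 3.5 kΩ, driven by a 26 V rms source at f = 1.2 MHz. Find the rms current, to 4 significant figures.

ω = 2πf = 7.54e+06 rad/s
X_L = ωL = 10560 Ω
X_C = 1/(ωC) = 4687 Ω
Branch 1: Z₁ = R = 3500 Ω
Branch 2 (series LC): Z₂ = j(X_L − X_C) = j5869 Ω
Parallel: Z = Z₁Z₂/(Z₁+Z₂), |Z| = 3006 Ω, ∠Z = 30.81°
I = V/|Z| = 26/3006 = 8.649 mA

8.649 mA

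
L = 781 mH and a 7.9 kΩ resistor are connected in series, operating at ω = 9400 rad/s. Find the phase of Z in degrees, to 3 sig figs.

X_L = ωL = 7340 Ω
Z = 7900 + j7340 Ω
|Z| = √(7900² + 7340²) = 10800 Ω
∠Z = arctan(7340/7900) = 42.9°

42.9°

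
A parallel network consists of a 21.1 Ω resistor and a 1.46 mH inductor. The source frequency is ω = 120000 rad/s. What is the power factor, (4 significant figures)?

0.9928

X_L = ωL = 175.2 Ω
Parallel: admittances add. Y = 1/R + 1/(jωL)
Y = (0.04739 − j0.005708) S
|Y| = 0.04774 S → |Z| = 1/|Y| = 20.95 Ω, ∠Z = −∠Y = 6.867°
cos φ = cos(6.867°) = 0.9928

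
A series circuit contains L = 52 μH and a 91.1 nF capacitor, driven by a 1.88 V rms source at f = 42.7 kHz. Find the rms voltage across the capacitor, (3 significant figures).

ω = 2πf = 268300 rad/s
X_L = ωL = 14.0 Ω
X_C = 1/(ωC) = 40.9 Ω
Net reactance X = X_L − X_C = -27.0 Ω
Z = − j27.0 Ω
|Z| = √(0² + 27.0²) = 27.0 Ω
I = V/|Z| = 69.7 mA
V_C = I·|Z_C| = 0.0697 × 40.9 = 2.85 V

2.85 V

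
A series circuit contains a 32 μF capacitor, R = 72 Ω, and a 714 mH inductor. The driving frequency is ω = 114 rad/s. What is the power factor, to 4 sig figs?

X_L = ωL = 81.40 Ω
X_C = 1/(ωC) = 274.1 Ω
Net reactance X = X_L − X_C = -192.7 Ω
Z = 72.00 − j192.7 Ω
|Z| = √(72.00² + 192.7²) = 205.7 Ω
∠Z = arctan(-192.7/72.00) = -69.52°
cos φ = cos(-69.52°) = 0.3500

0.3500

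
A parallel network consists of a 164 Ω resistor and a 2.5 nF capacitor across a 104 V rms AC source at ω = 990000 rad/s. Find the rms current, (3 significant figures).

X_C = 1/(ωC) = 404 Ω
Parallel: admittances add. Y = 1/R + jωC
Y = (0.00610 + j0.00248) S
|Y| = 0.00658 S → |Z| = 1/|Y| = 152 Ω, ∠Z = −∠Y = -22.1°
I = V/|Z| = 104/152 = 684 mA

684 mA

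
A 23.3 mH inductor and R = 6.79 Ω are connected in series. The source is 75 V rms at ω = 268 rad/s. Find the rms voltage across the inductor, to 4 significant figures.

50.77 V

X_L = ωL = 6.244 Ω
Z = 6.790 + j6.244 Ω
|Z| = √(6.790² + 6.244²) = 9.225 Ω
I = V/|Z| = 8.130 A
V_L = I·|Z_L| = 8.130 × 6.244 = 50.77 V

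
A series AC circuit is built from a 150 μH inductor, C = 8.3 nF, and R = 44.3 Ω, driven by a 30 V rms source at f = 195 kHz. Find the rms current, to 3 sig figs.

ω = 2πf = 1.225e+06 rad/s
X_L = ωL = 184 Ω
X_C = 1/(ωC) = 98.3 Ω
Net reactance X = X_L − X_C = 85.4 Ω
Z = 44.3 + j85.4 Ω
|Z| = √(44.3² + 85.4²) = 96.2 Ω
I = V/|Z| = 30/96.2 = 312 mA

312 mA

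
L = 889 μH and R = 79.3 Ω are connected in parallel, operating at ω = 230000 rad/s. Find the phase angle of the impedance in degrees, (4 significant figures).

X_L = ωL = 204.5 Ω
Parallel: admittances add. Y = 1/R + 1/(jωL)
Y = (0.01261 − j0.004891) S
|Y| = 0.01353 S → |Z| = 1/|Y| = 73.93 Ω, ∠Z = −∠Y = 21.20°

21.20°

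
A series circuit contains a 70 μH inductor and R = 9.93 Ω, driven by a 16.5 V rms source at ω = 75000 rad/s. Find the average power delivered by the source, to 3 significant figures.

21.4 W

X_L = ωL = 5.25 Ω
Z = 9.93 + j5.25 Ω
|Z| = √(9.93² + 5.25²) = 11.2 Ω
∠Z = arctan(5.25/9.93) = 27.9°
I = V/|Z| = 1.47 A
P = VI cos φ = 16.5 × 1.47 × cos(27.9°) = 21.4 W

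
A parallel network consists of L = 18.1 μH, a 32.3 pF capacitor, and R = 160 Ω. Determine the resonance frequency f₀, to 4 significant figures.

6.582 MHz

ω₀ = 1/√(LC) = 1/√(1.81e-05 × 3.23e-11) = 4.136e+07 rad/s
f₀ = ω₀/(2π) = 6.582 MHz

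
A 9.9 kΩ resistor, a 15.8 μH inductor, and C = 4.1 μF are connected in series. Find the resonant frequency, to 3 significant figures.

ω₀ = 1/√(LC) = 1/√(1.58e-05 × 4.1e-06) = 124200 rad/s
f₀ = ω₀/(2π) = 19.8 kHz

19.8 kHz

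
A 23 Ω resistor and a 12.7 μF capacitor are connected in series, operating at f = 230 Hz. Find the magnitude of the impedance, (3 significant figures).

59.1 Ω

ω = 2πf = 1445 rad/s
X_C = 1/(ωC) = 54.5 Ω
Z = 23.0 − j54.5 Ω
|Z| = √(23.0² + 54.5²) = 59.1 Ω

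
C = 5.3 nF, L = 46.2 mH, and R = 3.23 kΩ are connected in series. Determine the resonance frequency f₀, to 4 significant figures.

10.17 kHz

ω₀ = 1/√(LC) = 1/√(0.0462 × 5.3e-09) = 63910 rad/s
f₀ = ω₀/(2π) = 10.17 kHz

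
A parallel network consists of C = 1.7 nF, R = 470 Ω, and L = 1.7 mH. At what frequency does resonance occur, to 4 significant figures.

93.62 kHz

ω₀ = 1/√(LC) = 1/√(0.0017 × 1.7e-09) = 588200 rad/s
f₀ = ω₀/(2π) = 93.62 kHz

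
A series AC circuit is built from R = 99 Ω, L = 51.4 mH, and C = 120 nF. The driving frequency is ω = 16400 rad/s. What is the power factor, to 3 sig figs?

0.284

X_L = ωL = 843 Ω
X_C = 1/(ωC) = 508 Ω
Net reactance X = X_L − X_C = 335 Ω
Z = 99.0 + j335 Ω
|Z| = √(99.0² + 335²) = 349 Ω
∠Z = arctan(335/99.0) = 73.5°
cos φ = cos(73.5°) = 0.284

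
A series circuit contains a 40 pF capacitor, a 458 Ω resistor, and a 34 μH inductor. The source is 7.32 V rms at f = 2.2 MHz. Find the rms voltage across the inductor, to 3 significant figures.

2.43 V

ω = 2πf = 1.382e+07 rad/s
X_L = ωL = 470 Ω
X_C = 1/(ωC) = 1810 Ω
Net reactance X = X_L − X_C = -1340 Ω
Z = 458 − j1340 Ω
|Z| = √(458² + 1340²) = 1410 Ω
I = V/|Z| = 5.17 mA
V_L = I·|Z_L| = 0.00517 × 470 = 2.43 V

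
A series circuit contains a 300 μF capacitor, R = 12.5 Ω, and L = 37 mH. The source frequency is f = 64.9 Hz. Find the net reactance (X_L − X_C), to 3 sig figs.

ω = 2πf = 407.8 rad/s
X_L = ωL = 15.1 Ω
X_C = 1/(ωC) = 8.17 Ω
X = 15.1 − 8.17 = 6.91 Ω

6.91 Ω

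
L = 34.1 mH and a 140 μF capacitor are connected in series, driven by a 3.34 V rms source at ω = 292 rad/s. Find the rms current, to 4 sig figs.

X_L = ωL = 9.957 Ω
X_C = 1/(ωC) = 24.46 Ω
Net reactance X = X_L − X_C = -14.50 Ω
Z = − j14.50 Ω
|Z| = √(0² + 14.50²) = 14.50 Ω
I = V/|Z| = 3.34/14.50 = 230.3 mA

230.3 mA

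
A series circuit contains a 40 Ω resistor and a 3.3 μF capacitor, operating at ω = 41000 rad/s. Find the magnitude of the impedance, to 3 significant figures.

40.7 Ω

X_C = 1/(ωC) = 7.39 Ω
Z = 40.0 − j7.39 Ω
|Z| = √(40.0² + 7.39²) = 40.7 Ω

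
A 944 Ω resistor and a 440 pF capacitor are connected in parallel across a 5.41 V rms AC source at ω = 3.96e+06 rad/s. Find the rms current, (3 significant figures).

11.0 mA

X_C = 1/(ωC) = 574 Ω
Parallel: admittances add. Y = 1/R + jωC
Y = (0.00106 + j0.00174) S
|Y| = 0.00204 S → |Z| = 1/|Y| = 490 Ω, ∠Z = −∠Y = -58.7°
I = V/|Z| = 5.41/490 = 11.0 mA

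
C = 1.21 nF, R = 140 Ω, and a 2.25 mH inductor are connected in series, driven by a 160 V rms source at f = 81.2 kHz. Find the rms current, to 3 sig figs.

325 mA

ω = 2πf = 510200 rad/s
X_L = ωL = 1150 Ω
X_C = 1/(ωC) = 1620 Ω
Net reactance X = X_L − X_C = -472 Ω
Z = 140 − j472 Ω
|Z| = √(140² + 472²) = 492 Ω
I = V/|Z| = 160/492 = 325 mA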